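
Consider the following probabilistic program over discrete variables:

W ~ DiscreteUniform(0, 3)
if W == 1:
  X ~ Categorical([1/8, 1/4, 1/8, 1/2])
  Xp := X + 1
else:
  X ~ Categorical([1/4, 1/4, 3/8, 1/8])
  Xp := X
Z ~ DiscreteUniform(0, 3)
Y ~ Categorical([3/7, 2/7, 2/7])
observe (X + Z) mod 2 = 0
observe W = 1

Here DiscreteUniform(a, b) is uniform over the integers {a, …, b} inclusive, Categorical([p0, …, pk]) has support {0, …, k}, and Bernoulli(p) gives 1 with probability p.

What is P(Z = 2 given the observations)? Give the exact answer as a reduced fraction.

Enumerate traces; 24 have nonzero weight after conditioning:
  (W=1, X=0, Z=0, Y=0) weight 3/896
  (W=1, X=0, Z=0, Y=1) weight 1/448
  (W=1, X=0, Z=0, Y=2) weight 1/448
  (W=1, X=0, Z=2, Y=0) weight 3/896
  (W=1, X=0, Z=2, Y=1) weight 1/448
  (W=1, X=0, Z=2, Y=2) weight 1/448
  (W=1, X=1, Z=1, Y=0) weight 3/448
  (W=1, X=1, Z=1, Y=1) weight 1/224
  (W=1, X=1, Z=3, Y=0) weight 3/448
  … 15 more
Group by Z:
  weight(Z=0) = 1/64
  weight(Z=1) = 3/64
  weight(Z=2) = 1/64
  weight(Z=3) = 3/64
Total weight = 1/64 + 3/64 + 1/64 + 3/64 = 1/8
P(Z=0 | obs) = 1/64 / 1/8 = 1/8
P(Z=1 | obs) = 3/64 / 1/8 = 3/8
P(Z=2 | obs) = 1/64 / 1/8 = 1/8
P(Z=3 | obs) = 3/64 / 1/8 = 3/8

P(Z = 2 | obs) = 1/8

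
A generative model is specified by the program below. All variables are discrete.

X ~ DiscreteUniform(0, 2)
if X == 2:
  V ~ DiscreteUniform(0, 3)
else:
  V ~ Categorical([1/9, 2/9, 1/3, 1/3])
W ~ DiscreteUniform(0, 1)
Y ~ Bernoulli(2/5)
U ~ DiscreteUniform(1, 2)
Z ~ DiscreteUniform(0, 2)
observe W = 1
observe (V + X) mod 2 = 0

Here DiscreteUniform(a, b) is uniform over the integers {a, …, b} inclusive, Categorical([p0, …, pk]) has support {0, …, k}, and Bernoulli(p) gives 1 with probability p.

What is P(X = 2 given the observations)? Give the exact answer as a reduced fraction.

P(X = 2 | obs) = 1/3

Enumerate traces; 72 have nonzero weight after conditioning:
  (X=0, V=0, W=1, Y=0, U=1, Z=0) weight 1/540
  (X=0, V=0, W=1, Y=0, U=1, Z=1) weight 1/540
  (X=0, V=0, W=1, Y=0, U=1, Z=2) weight 1/540
  (X=0, V=0, W=1, Y=0, U=2, Z=0) weight 1/540
  (X=0, V=0, W=1, Y=0, U=2, Z=1) weight 1/540
  (X=0, V=0, W=1, Y=0, U=2, Z=2) weight 1/540
  (X=0, V=0, W=1, Y=1, U=1, Z=0) weight 1/810
  (X=0, V=0, W=1, Y=1, U=1, Z=1) weight 1/810
  (X=1, V=1, W=1, Y=0, U=1, Z=0) weight 1/270
  (X=2, V=0, W=1, Y=0, U=1, Z=0) weight 1/240
  … 62 more
Group by X:
  weight(X=0) = 2/27
  weight(X=1) = 5/54
  weight(X=2) = 1/12
Total weight = 2/27 + 5/54 + 1/12 = 1/4
P(X=0 | obs) = 2/27 / 1/4 = 8/27
P(X=1 | obs) = 5/54 / 1/4 = 10/27
P(X=2 | obs) = 1/12 / 1/4 = 1/3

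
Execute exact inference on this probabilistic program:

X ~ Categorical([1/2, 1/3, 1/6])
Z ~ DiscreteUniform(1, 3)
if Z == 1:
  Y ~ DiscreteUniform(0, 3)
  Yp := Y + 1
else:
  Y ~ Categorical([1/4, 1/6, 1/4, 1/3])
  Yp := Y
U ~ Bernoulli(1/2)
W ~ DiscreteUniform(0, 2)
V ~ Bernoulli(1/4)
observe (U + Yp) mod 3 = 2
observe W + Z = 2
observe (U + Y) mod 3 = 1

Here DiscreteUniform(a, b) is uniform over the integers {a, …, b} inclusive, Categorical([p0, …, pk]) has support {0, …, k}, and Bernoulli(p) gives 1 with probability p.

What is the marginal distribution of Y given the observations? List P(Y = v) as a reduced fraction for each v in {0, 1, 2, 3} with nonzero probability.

P(Y=0) = 1/3, P(Y=1) = 1/3, P(Y=3) = 1/3

Enumerate traces; 18 have nonzero weight after conditioning:
  (X=0, Z=1, Y=0, U=1, W=1, V=0) weight 1/192
  (X=0, Z=1, Y=0, U=1, W=1, V=1) weight 1/576
  (X=0, Z=1, Y=1, U=0, W=1, V=0) weight 1/192
  (X=0, Z=1, Y=1, U=0, W=1, V=1) weight 1/576
  (X=0, Z=1, Y=3, U=1, W=1, V=0) weight 1/192
  (X=0, Z=1, Y=3, U=1, W=1, V=1) weight 1/576
  (X=1, Z=1, Y=0, U=1, W=1, V=0) weight 1/288
  (X=1, Z=1, Y=0, U=1, W=1, V=1) weight 1/864
  … 10 more
Group by Y:
  weight(Y=0) = 1/72
  weight(Y=1) = 1/72
  weight(Y=3) = 1/72
Total weight = 1/72 + 1/72 + 1/72 = 1/24
P(Y=0 | obs) = 1/72 / 1/24 = 1/3
P(Y=1 | obs) = 1/72 / 1/24 = 1/3
P(Y=3 | obs) = 1/72 / 1/24 = 1/3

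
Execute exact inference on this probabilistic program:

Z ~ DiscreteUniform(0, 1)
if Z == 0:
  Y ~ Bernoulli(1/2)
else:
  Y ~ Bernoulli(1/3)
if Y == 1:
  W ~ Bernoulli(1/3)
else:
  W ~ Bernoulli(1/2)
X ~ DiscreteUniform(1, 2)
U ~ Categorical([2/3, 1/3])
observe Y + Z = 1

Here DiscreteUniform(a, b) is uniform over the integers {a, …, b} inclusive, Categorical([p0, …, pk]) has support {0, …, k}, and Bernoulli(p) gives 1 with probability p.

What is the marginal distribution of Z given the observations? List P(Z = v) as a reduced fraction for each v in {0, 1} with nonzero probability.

P(Z=0) = 3/7, P(Z=1) = 4/7

Enumerate traces; 16 have nonzero weight after conditioning:
  (Z=0, Y=1, W=0, X=1, U=0) weight 1/18
  (Z=0, Y=1, W=0, X=1, U=1) weight 1/36
  (Z=0, Y=1, W=0, X=2, U=0) weight 1/18
  (Z=0, Y=1, W=0, X=2, U=1) weight 1/36
  (Z=0, Y=1, W=1, X=1, U=0) weight 1/36
  (Z=0, Y=1, W=1, X=1, U=1) weight 1/72
  (Z=0, Y=1, W=1, X=2, U=0) weight 1/36
  (Z=0, Y=1, W=1, X=2, U=1) weight 1/72
  (Z=1, Y=0, W=0, X=1, U=0) weight 1/18
  … 7 more
Group by Z:
  weight(Z=0) = 1/4
  weight(Z=1) = 1/3
Total weight = 1/4 + 1/3 = 7/12
P(Z=0 | obs) = 1/4 / 7/12 = 3/7
P(Z=1 | obs) = 1/3 / 7/12 = 4/7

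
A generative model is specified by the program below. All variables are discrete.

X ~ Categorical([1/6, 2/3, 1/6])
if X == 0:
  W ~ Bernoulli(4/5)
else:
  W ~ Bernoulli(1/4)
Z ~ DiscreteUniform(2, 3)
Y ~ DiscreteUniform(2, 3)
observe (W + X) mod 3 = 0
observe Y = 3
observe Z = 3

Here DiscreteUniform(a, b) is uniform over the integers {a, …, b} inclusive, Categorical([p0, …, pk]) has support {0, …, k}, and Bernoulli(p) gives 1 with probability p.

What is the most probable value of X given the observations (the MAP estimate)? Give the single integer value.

argmax_v P(X = v | obs) = 2

Enumerate traces; 2 have nonzero weight after conditioning:
  (X=0, W=0, Z=3, Y=3) weight 1/120
  (X=2, W=1, Z=3, Y=3) weight 1/96
Group by X:
  weight(X=0) = 1/120
  weight(X=2) = 1/96
Total weight = 1/120 + 1/96 = 3/160
P(X=0 | obs) = 1/120 / 3/160 = 4/9
P(X=2 | obs) = 1/96 / 3/160 = 5/9
argmax = 2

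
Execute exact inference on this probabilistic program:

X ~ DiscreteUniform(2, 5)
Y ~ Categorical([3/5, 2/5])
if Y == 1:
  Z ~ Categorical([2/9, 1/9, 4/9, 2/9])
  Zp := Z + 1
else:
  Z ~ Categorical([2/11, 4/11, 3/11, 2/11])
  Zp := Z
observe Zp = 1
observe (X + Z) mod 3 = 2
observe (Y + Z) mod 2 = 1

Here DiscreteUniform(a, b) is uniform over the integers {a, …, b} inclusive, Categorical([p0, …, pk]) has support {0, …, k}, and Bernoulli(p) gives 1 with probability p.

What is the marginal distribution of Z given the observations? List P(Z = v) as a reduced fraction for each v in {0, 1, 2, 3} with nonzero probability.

P(Z=0) = 22/49, P(Z=1) = 27/49

Enumerate traces; 3 have nonzero weight after conditioning:
  (X=2, Y=1, Z=0) weight 1/45
  (X=4, Y=0, Z=1) weight 3/55
  (X=5, Y=1, Z=0) weight 1/45
Group by Z:
  weight(Z=0) = 2/45
  weight(Z=1) = 3/55
Total weight = 2/45 + 3/55 = 49/495
P(Z=0 | obs) = 2/45 / 49/495 = 22/49
P(Z=1 | obs) = 3/55 / 49/495 = 27/49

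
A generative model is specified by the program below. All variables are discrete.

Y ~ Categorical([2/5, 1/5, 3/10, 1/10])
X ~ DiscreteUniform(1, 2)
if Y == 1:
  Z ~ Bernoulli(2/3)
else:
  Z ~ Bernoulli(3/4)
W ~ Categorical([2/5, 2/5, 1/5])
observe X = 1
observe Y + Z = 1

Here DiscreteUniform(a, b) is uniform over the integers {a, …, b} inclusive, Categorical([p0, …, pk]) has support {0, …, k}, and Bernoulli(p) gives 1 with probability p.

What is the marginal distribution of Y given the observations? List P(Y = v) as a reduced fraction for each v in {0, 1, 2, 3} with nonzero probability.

P(Y=0) = 9/11, P(Y=1) = 2/11

Enumerate traces; 6 have nonzero weight after conditioning:
  (Y=0, X=1, Z=1, W=0) weight 3/50
  (Y=0, X=1, Z=1, W=1) weight 3/50
  (Y=0, X=1, Z=1, W=2) weight 3/100
  (Y=1, X=1, Z=0, W=0) weight 1/75
  (Y=1, X=1, Z=0, W=1) weight 1/75
  (Y=1, X=1, Z=0, W=2) weight 1/150
Group by Y:
  weight(Y=0) = 3/20
  weight(Y=1) = 1/30
Total weight = 3/20 + 1/30 = 11/60
P(Y=0 | obs) = 3/20 / 11/60 = 9/11
P(Y=1 | obs) = 1/30 / 11/60 = 2/11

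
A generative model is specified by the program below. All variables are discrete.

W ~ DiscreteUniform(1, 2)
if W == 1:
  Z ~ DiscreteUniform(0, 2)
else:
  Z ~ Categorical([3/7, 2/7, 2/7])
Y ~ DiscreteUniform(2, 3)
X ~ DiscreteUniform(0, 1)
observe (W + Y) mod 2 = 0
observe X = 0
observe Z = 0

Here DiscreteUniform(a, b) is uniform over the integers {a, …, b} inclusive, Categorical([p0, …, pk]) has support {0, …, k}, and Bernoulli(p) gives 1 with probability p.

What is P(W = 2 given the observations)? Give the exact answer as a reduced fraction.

Enumerate traces; 2 have nonzero weight after conditioning:
  (W=1, Z=0, Y=3, X=0) weight 1/24
  (W=2, Z=0, Y=2, X=0) weight 3/56
Group by W:
  weight(W=1) = 1/24
  weight(W=2) = 3/56
Total weight = 1/24 + 3/56 = 2/21
P(W=1 | obs) = 1/24 / 2/21 = 7/16
P(W=2 | obs) = 3/56 / 2/21 = 9/16

P(W = 2 | obs) = 9/16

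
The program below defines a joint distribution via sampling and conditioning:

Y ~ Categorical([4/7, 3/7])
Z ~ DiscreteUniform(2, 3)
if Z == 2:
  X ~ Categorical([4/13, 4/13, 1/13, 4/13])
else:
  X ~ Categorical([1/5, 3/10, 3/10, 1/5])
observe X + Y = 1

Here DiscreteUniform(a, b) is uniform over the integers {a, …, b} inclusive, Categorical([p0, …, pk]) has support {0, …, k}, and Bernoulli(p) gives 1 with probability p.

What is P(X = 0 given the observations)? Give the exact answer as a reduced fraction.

P(X = 0 | obs) = 99/257

Enumerate traces; 4 have nonzero weight after conditioning:
  (Y=0, Z=2, X=1) weight 8/91
  (Y=0, Z=3, X=1) weight 3/35
  (Y=1, Z=2, X=0) weight 6/91
  (Y=1, Z=3, X=0) weight 3/70
Group by X:
  weight(X=0) = 99/910
  weight(X=1) = 79/455
Total weight = 99/910 + 79/455 = 257/910
P(X=0 | obs) = 99/910 / 257/910 = 99/257
P(X=1 | obs) = 79/455 / 257/910 = 158/257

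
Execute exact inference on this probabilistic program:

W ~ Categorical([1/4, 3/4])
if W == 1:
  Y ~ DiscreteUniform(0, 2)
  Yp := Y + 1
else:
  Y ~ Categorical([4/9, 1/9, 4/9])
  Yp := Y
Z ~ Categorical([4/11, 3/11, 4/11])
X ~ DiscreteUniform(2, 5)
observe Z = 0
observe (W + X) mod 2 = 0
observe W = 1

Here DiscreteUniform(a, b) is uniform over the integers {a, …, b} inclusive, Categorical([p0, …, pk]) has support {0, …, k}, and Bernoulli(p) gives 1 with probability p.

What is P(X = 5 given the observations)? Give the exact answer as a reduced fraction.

P(X = 5 | obs) = 1/2

Enumerate traces; 6 have nonzero weight after conditioning:
  (W=1, Y=0, Z=0, X=3) weight 1/44
  (W=1, Y=0, Z=0, X=5) weight 1/44
  (W=1, Y=1, Z=0, X=3) weight 1/44
  (W=1, Y=1, Z=0, X=5) weight 1/44
  (W=1, Y=2, Z=0, X=3) weight 1/44
  (W=1, Y=2, Z=0, X=5) weight 1/44
Group by X:
  weight(X=3) = 3/44
  weight(X=5) = 3/44
Total weight = 3/44 + 3/44 = 3/22
P(X=3 | obs) = 3/44 / 3/22 = 1/2
P(X=5 | obs) = 3/44 / 3/22 = 1/2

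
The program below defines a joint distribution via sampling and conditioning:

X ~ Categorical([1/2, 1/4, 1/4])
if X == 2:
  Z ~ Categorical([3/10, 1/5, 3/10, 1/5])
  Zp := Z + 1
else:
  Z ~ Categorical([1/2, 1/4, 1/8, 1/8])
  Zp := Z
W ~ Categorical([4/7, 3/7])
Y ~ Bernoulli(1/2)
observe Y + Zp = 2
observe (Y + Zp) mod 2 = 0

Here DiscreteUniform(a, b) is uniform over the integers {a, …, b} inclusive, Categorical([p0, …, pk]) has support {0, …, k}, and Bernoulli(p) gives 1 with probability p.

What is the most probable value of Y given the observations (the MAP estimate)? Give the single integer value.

argmax_v P(Y = v | obs) = 1

Enumerate traces; 12 have nonzero weight after conditioning:
  (X=0, Z=1, W=0, Y=1) weight 1/28
  (X=0, Z=1, W=1, Y=1) weight 3/112
  (X=0, Z=2, W=0, Y=0) weight 1/56
  (X=0, Z=2, W=1, Y=0) weight 3/224
  (X=1, Z=1, W=0, Y=1) weight 1/56
  (X=1, Z=1, W=1, Y=1) weight 3/224
  (X=1, Z=2, W=0, Y=0) weight 1/112
  (X=1, Z=2, W=1, Y=0) weight 3/448
  … 4 more
Group by Y:
  weight(Y=0) = 23/320
  weight(Y=1) = 21/160
Total weight = 23/320 + 21/160 = 13/64
P(Y=0 | obs) = 23/320 / 13/64 = 23/65
P(Y=1 | obs) = 21/160 / 13/64 = 42/65
argmax = 1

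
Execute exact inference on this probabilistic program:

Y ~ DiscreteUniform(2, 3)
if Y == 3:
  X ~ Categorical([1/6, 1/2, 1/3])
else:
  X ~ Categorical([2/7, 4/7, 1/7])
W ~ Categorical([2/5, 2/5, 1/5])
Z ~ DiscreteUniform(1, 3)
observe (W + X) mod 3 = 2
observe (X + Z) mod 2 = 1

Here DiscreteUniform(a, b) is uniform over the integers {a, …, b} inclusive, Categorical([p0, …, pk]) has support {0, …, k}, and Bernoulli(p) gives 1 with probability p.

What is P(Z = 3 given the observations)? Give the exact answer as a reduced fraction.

Enumerate traces; 10 have nonzero weight after conditioning:
  (Y=2, X=0, W=2, Z=1) weight 1/105
  (Y=2, X=0, W=2, Z=3) weight 1/105
  (Y=2, X=1, W=1, Z=2) weight 4/105
  (Y=2, X=2, W=0, Z=1) weight 1/105
  (Y=2, X=2, W=0, Z=3) weight 1/105
  (Y=3, X=0, W=2, Z=1) weight 1/180
  (Y=3, X=0, W=2, Z=3) weight 1/180
  (Y=3, X=1, W=1, Z=2) weight 1/30
  … 2 more
Group by Z:
  weight(Z=1) = 59/1260
  weight(Z=2) = 1/14
  weight(Z=3) = 59/1260
Total weight = 59/1260 + 1/14 + 59/1260 = 52/315
P(Z=1 | obs) = 59/1260 / 52/315 = 59/208
P(Z=2 | obs) = 1/14 / 52/315 = 45/104
P(Z=3 | obs) = 59/1260 / 52/315 = 59/208

P(Z = 3 | obs) = 59/208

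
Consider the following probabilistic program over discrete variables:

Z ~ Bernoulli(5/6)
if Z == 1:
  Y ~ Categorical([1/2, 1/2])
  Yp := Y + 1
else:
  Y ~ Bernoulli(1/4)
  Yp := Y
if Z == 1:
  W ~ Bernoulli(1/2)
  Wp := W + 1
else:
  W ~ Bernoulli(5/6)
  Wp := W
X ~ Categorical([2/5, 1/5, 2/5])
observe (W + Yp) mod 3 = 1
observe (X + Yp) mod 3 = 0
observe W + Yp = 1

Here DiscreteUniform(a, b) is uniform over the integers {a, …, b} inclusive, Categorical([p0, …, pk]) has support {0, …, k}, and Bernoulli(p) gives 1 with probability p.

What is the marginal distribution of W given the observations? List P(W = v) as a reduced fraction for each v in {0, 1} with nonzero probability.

P(W=0) = 31/46, P(W=1) = 15/46

Enumerate traces; 3 have nonzero weight after conditioning:
  (Z=0, Y=0, W=1, X=0) weight 1/24
  (Z=0, Y=1, W=0, X=2) weight 1/360
  (Z=1, Y=0, W=0, X=2) weight 1/12
Group by W:
  weight(W=0) = 31/360
  weight(W=1) = 1/24
Total weight = 31/360 + 1/24 = 23/180
P(W=0 | obs) = 31/360 / 23/180 = 31/46
P(W=1 | obs) = 1/24 / 23/180 = 15/46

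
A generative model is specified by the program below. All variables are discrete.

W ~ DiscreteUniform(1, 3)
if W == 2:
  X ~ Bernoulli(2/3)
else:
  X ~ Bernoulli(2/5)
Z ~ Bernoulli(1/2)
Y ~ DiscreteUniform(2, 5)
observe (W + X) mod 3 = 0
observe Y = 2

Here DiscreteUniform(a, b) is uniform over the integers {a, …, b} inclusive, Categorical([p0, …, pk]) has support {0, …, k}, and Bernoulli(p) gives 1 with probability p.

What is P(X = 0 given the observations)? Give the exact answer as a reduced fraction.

P(X = 0 | obs) = 9/19

Enumerate traces; 4 have nonzero weight after conditioning:
  (W=2, X=1, Z=0, Y=2) weight 1/36
  (W=2, X=1, Z=1, Y=2) weight 1/36
  (W=3, X=0, Z=0, Y=2) weight 1/40
  (W=3, X=0, Z=1, Y=2) weight 1/40
Group by X:
  weight(X=0) = 1/20
  weight(X=1) = 1/18
Total weight = 1/20 + 1/18 = 19/180
P(X=0 | obs) = 1/20 / 19/180 = 9/19
P(X=1 | obs) = 1/18 / 19/180 = 10/19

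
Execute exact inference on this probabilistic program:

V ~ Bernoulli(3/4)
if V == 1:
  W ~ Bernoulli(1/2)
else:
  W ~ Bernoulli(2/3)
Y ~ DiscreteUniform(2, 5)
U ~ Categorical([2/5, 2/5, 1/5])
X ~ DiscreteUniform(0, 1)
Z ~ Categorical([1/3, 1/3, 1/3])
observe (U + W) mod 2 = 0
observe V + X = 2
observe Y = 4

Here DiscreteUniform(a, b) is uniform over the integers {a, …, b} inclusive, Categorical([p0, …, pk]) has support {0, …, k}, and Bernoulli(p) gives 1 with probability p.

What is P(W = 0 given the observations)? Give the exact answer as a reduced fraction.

P(W = 0 | obs) = 3/5

Enumerate traces; 9 have nonzero weight after conditioning:
  (V=1, W=0, Y=4, U=0, X=1, Z=0) weight 1/160
  (V=1, W=0, Y=4, U=0, X=1, Z=1) weight 1/160
  (V=1, W=0, Y=4, U=0, X=1, Z=2) weight 1/160
  (V=1, W=0, Y=4, U=2, X=1, Z=0) weight 1/320
  (V=1, W=0, Y=4, U=2, X=1, Z=1) weight 1/320
  (V=1, W=0, Y=4, U=2, X=1, Z=2) weight 1/320
  (V=1, W=1, Y=4, U=1, X=1, Z=0) weight 1/160
  (V=1, W=1, Y=4, U=1, X=1, Z=1) weight 1/160
  … 1 more
Group by W:
  weight(W=0) = 9/320
  weight(W=1) = 3/160
Total weight = 9/320 + 3/160 = 3/64
P(W=0 | obs) = 9/320 / 3/64 = 3/5
P(W=1 | obs) = 3/160 / 3/64 = 2/5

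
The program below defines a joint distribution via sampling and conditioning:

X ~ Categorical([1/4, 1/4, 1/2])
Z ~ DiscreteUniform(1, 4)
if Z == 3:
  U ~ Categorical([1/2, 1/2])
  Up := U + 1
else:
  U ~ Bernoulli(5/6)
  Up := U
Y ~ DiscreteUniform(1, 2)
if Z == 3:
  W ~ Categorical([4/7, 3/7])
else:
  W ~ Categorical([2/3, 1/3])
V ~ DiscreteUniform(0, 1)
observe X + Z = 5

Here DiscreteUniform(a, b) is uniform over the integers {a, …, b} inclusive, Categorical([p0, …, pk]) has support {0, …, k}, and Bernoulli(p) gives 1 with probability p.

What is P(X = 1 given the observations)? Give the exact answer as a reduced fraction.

P(X = 1 | obs) = 1/3

Enumerate traces; 32 have nonzero weight after conditioning:
  (X=1, Z=4, U=0, Y=1, W=0, V=0) weight 1/576
  (X=1, Z=4, U=0, Y=1, W=0, V=1) weight 1/576
  (X=1, Z=4, U=0, Y=1, W=1, V=0) weight 1/1152
  (X=1, Z=4, U=0, Y=1, W=1, V=1) weight 1/1152
  (X=1, Z=4, U=0, Y=2, W=0, V=0) weight 1/576
  (X=1, Z=4, U=0, Y=2, W=0, V=1) weight 1/576
  (X=1, Z=4, U=0, Y=2, W=1, V=0) weight 1/1152
  (X=1, Z=4, U=0, Y=2, W=1, V=1) weight 1/1152
  (X=2, Z=3, U=0, Y=1, W=0, V=0) weight 1/112
  … 23 more
Group by X:
  weight(X=1) = 1/16
  weight(X=2) = 1/8
Total weight = 1/16 + 1/8 = 3/16
P(X=1 | obs) = 1/16 / 3/16 = 1/3
P(X=2 | obs) = 1/8 / 3/16 = 2/3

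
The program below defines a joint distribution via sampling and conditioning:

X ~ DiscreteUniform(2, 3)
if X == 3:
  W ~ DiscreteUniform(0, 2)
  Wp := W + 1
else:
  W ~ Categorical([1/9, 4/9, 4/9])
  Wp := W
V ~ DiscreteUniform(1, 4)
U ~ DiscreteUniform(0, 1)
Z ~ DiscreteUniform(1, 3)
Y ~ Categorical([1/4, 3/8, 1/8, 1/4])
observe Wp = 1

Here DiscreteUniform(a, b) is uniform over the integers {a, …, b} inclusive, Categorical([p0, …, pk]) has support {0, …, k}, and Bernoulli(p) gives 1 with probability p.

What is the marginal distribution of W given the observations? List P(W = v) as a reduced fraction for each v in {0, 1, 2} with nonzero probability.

P(W=0) = 3/7, P(W=1) = 4/7

Enumerate traces; 192 have nonzero weight after conditioning:
  (X=2, W=1, V=1, U=0, Z=1, Y=0) weight 1/432
  (X=2, W=1, V=1, U=0, Z=1, Y=1) weight 1/288
  (X=2, W=1, V=1, U=0, Z=1, Y=2) weight 1/864
  (X=2, W=1, V=1, U=0, Z=1, Y=3) weight 1/432
  (X=2, W=1, V=1, U=0, Z=2, Y=0) weight 1/432
  (X=2, W=1, V=1, U=0, Z=2, Y=1) weight 1/288
  (X=2, W=1, V=1, U=0, Z=2, Y=2) weight 1/864
  (X=2, W=1, V=1, U=0, Z=2, Y=3) weight 1/432
  (X=3, W=0, V=1, U=0, Z=1, Y=0) weight 1/576
  … 183 more
Group by W:
  weight(W=0) = 1/6
  weight(W=1) = 2/9
Total weight = 1/6 + 2/9 = 7/18
P(W=0 | obs) = 1/6 / 7/18 = 3/7
P(W=1 | obs) = 2/9 / 7/18 = 4/7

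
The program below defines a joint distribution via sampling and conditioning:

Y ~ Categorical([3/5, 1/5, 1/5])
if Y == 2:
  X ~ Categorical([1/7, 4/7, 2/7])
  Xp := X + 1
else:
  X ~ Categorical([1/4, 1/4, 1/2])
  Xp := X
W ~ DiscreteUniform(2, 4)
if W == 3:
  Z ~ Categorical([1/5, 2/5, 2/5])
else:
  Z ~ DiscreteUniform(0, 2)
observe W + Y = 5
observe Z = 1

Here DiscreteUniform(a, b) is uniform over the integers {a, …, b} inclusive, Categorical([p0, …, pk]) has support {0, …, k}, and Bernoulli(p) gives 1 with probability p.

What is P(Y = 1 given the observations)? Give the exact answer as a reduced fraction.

Enumerate traces; 6 have nonzero weight after conditioning:
  (Y=1, X=0, W=4, Z=1) weight 1/180
  (Y=1, X=1, W=4, Z=1) weight 1/180
  (Y=1, X=2, W=4, Z=1) weight 1/90
  (Y=2, X=0, W=3, Z=1) weight 2/525
  (Y=2, X=1, W=3, Z=1) weight 8/525
  (Y=2, X=2, W=3, Z=1) weight 4/525
Group by Y:
  weight(Y=1) = 1/45
  weight(Y=2) = 2/75
Total weight = 1/45 + 2/75 = 11/225
P(Y=1 | obs) = 1/45 / 11/225 = 5/11
P(Y=2 | obs) = 2/75 / 11/225 = 6/11

P(Y = 1 | obs) = 5/11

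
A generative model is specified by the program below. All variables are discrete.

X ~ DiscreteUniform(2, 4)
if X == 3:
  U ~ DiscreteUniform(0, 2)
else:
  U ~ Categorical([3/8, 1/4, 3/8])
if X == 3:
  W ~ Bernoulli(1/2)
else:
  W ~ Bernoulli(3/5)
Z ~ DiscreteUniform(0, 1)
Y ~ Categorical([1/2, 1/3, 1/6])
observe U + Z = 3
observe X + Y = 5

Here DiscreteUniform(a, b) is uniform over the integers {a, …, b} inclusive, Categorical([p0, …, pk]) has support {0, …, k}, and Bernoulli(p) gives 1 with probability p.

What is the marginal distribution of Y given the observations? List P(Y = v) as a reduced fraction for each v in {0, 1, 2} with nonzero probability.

Enumerate traces; 4 have nonzero weight after conditioning:
  (X=3, U=2, W=0, Z=1, Y=2) weight 1/216
  (X=3, U=2, W=1, Z=1, Y=2) weight 1/216
  (X=4, U=2, W=0, Z=1, Y=1) weight 1/120
  (X=4, U=2, W=1, Z=1, Y=1) weight 1/80
Group by Y:
  weight(Y=1) = 1/48
  weight(Y=2) = 1/108
Total weight = 1/48 + 1/108 = 13/432
P(Y=1 | obs) = 1/48 / 13/432 = 9/13
P(Y=2 | obs) = 1/108 / 13/432 = 4/13

P(Y=1) = 9/13, P(Y=2) = 4/13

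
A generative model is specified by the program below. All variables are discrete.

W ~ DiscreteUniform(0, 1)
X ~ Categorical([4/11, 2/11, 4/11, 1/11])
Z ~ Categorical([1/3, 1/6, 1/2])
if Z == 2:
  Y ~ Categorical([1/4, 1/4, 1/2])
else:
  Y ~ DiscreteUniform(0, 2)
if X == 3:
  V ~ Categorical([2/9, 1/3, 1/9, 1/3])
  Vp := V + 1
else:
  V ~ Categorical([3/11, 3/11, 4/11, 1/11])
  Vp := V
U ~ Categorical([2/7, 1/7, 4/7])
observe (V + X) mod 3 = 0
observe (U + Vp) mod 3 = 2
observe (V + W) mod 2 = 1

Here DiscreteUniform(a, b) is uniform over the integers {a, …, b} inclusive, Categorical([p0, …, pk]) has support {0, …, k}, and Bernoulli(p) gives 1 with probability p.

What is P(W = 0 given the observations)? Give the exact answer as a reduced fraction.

Enumerate traces; 54 have nonzero weight after conditioning:
  (W=0, X=0, Z=0, Y=0, V=3, U=2) weight 8/7623
  (W=0, X=0, Z=0, Y=1, V=3, U=2) weight 8/7623
  (W=0, X=0, Z=0, Y=2, V=3, U=2) weight 8/7623
  (W=0, X=0, Z=1, Y=0, V=3, U=2) weight 4/7623
  (W=0, X=0, Z=1, Y=1, V=3, U=2) weight 4/7623
  (W=0, X=0, Z=1, Y=2, V=3, U=2) weight 4/7623
  (W=0, X=0, Z=2, Y=0, V=3, U=2) weight 1/847
  (W=0, X=0, Z=2, Y=1, V=3, U=2) weight 1/847
  (W=1, X=0, Z=0, Y=0, V=0, U=2) weight 8/2541
  … 45 more
Group by W:
  weight(W=0) = 95/5082
  weight(W=1) = 299/7623
Total weight = 95/5082 + 299/7623 = 883/15246
P(W=0 | obs) = 95/5082 / 883/15246 = 285/883
P(W=1 | obs) = 299/7623 / 883/15246 = 598/883

P(W = 0 | obs) = 285/883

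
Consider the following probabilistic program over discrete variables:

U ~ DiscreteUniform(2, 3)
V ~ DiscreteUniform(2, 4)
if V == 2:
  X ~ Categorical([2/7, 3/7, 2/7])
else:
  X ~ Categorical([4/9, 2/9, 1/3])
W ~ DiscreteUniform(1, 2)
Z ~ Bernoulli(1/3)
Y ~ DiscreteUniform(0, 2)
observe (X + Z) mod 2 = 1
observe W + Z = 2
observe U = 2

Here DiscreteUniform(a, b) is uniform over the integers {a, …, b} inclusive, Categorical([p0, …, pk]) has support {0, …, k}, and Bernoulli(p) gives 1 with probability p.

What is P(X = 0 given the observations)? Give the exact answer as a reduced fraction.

Enumerate traces; 27 have nonzero weight after conditioning:
  (U=2, V=2, X=0, W=1, Z=1, Y=0) weight 1/378
  (U=2, V=2, X=0, W=1, Z=1, Y=1) weight 1/378
  (U=2, V=2, X=0, W=1, Z=1, Y=2) weight 1/378
  (U=2, V=2, X=1, W=2, Z=0, Y=0) weight 1/126
  (U=2, V=2, X=1, W=2, Z=0, Y=1) weight 1/126
  (U=2, V=2, X=1, W=2, Z=0, Y=2) weight 1/126
  (U=2, V=2, X=2, W=1, Z=1, Y=0) weight 1/378
  (U=2, V=2, X=2, W=1, Z=1, Y=1) weight 1/378
  … 19 more
Group by X:
  weight(X=0) = 37/1134
  weight(X=1) = 55/1134
  weight(X=2) = 5/189
Total weight = 37/1134 + 55/1134 + 5/189 = 61/567
P(X=0 | obs) = 37/1134 / 61/567 = 37/122
P(X=1 | obs) = 55/1134 / 61/567 = 55/122
P(X=2 | obs) = 5/189 / 61/567 = 15/61

P(X = 0 | obs) = 37/122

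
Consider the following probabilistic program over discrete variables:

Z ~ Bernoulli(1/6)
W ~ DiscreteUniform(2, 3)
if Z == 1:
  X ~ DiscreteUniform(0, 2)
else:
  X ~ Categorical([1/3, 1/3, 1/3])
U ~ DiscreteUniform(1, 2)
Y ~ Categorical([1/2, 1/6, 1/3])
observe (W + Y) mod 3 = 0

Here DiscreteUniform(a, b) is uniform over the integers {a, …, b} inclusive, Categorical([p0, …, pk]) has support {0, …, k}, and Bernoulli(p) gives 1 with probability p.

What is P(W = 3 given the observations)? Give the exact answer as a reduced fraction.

P(W = 3 | obs) = 3/4

Enumerate traces; 24 have nonzero weight after conditioning:
  (Z=0, W=2, X=0, U=1, Y=1) weight 5/432
  (Z=0, W=2, X=0, U=2, Y=1) weight 5/432
  (Z=0, W=2, X=1, U=1, Y=1) weight 5/432
  (Z=0, W=2, X=1, U=2, Y=1) weight 5/432
  (Z=0, W=2, X=2, U=1, Y=1) weight 5/432
  (Z=0, W=2, X=2, U=2, Y=1) weight 5/432
  (Z=0, W=3, X=0, U=1, Y=0) weight 5/144
  (Z=0, W=3, X=0, U=2, Y=0) weight 5/144
  … 16 more
Group by W:
  weight(W=2) = 1/12
  weight(W=3) = 1/4
Total weight = 1/12 + 1/4 = 1/3
P(W=2 | obs) = 1/12 / 1/3 = 1/4
P(W=3 | obs) = 1/4 / 1/3 = 3/4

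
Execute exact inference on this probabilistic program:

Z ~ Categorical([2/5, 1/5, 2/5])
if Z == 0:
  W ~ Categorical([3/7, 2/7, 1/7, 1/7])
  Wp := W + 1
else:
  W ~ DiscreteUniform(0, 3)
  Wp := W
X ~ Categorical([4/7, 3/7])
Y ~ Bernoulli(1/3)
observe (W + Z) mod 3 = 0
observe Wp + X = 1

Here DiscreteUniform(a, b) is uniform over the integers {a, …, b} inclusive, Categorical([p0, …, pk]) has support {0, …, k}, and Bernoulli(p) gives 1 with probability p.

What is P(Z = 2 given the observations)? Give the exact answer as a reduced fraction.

P(Z = 2 | obs) = 7/19

Enumerate traces; 4 have nonzero weight after conditioning:
  (Z=0, W=0, X=0, Y=0) weight 16/245
  (Z=0, W=0, X=0, Y=1) weight 8/245
  (Z=2, W=1, X=0, Y=0) weight 4/105
  (Z=2, W=1, X=0, Y=1) weight 2/105
Group by Z:
  weight(Z=0) = 24/245
  weight(Z=2) = 2/35
Total weight = 24/245 + 2/35 = 38/245
P(Z=0 | obs) = 24/245 / 38/245 = 12/19
P(Z=2 | obs) = 2/35 / 38/245 = 7/19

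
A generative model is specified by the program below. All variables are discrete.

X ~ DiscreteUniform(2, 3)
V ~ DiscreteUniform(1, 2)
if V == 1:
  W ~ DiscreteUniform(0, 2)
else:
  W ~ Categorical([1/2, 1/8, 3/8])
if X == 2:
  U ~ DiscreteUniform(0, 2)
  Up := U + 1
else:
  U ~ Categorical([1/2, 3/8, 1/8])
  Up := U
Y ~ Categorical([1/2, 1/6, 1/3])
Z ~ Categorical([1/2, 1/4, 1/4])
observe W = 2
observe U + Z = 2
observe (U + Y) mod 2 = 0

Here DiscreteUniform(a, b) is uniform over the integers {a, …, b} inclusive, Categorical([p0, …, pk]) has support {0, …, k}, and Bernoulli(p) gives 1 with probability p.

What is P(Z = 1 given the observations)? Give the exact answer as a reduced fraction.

P(Z = 1 | obs) = 17/227

Enumerate traces; 20 have nonzero weight after conditioning:
  (X=2, V=1, W=2, U=0, Y=0, Z=2) weight 1/288
  (X=2, V=1, W=2, U=0, Y=2, Z=2) weight 1/432
  (X=2, V=1, W=2, U=1, Y=1, Z=1) weight 1/864
  (X=2, V=1, W=2, U=2, Y=0, Z=0) weight 1/144
  (X=2, V=1, W=2, U=2, Y=2, Z=0) weight 1/216
  (X=2, V=2, W=2, U=0, Y=0, Z=2) weight 1/256
  (X=2, V=2, W=2, U=0, Y=2, Z=2) weight 1/384
  (X=2, V=2, W=2, U=1, Y=1, Z=1) weight 1/768
  … 12 more
Group by Z:
  weight(Z=0) = 935/27648
  weight(Z=1) = 289/55296
  weight(Z=2) = 425/13824
Total weight = 935/27648 + 289/55296 + 425/13824 = 3859/55296
P(Z=0 | obs) = 935/27648 / 3859/55296 = 110/227
P(Z=1 | obs) = 289/55296 / 3859/55296 = 17/227
P(Z=2 | obs) = 425/13824 / 3859/55296 = 100/227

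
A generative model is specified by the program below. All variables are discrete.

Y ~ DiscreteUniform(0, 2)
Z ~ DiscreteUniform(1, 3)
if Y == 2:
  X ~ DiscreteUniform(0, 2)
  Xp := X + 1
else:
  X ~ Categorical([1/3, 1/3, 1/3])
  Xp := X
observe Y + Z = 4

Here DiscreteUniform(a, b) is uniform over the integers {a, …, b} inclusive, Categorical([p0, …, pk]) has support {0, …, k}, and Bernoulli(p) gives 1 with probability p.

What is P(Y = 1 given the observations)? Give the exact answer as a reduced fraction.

P(Y = 1 | obs) = 1/2

Enumerate traces; 6 have nonzero weight after conditioning:
  (Y=1, Z=3, X=0) weight 1/27
  (Y=1, Z=3, X=1) weight 1/27
  (Y=1, Z=3, X=2) weight 1/27
  (Y=2, Z=2, X=0) weight 1/27
  (Y=2, Z=2, X=1) weight 1/27
  (Y=2, Z=2, X=2) weight 1/27
Group by Y:
  weight(Y=1) = 1/9
  weight(Y=2) = 1/9
Total weight = 1/9 + 1/9 = 2/9
P(Y=1 | obs) = 1/9 / 2/9 = 1/2
P(Y=2 | obs) = 1/9 / 2/9 = 1/2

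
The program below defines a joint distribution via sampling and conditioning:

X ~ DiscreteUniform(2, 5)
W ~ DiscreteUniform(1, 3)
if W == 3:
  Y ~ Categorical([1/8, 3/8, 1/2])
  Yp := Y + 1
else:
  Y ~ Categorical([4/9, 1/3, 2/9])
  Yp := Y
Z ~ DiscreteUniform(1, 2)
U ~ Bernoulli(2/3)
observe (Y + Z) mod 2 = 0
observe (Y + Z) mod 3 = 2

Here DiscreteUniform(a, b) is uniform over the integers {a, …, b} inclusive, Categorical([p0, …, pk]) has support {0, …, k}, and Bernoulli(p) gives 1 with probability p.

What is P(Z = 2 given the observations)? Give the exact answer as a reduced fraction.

P(Z = 2 | obs) = 73/148

Enumerate traces; 48 have nonzero weight after conditioning:
  (X=2, W=1, Y=0, Z=2, U=0) weight 1/162
  (X=2, W=1, Y=0, Z=2, U=1) weight 1/81
  (X=2, W=1, Y=1, Z=1, U=0) weight 1/216
  (X=2, W=1, Y=1, Z=1, U=1) weight 1/108
  (X=2, W=2, Y=0, Z=2, U=0) weight 1/162
  (X=2, W=2, Y=0, Z=2, U=1) weight 1/81
  (X=2, W=2, Y=1, Z=1, U=0) weight 1/216
  (X=2, W=2, Y=1, Z=1, U=1) weight 1/108
  … 40 more
Group by Z:
  weight(Z=1) = 25/144
  weight(Z=2) = 73/432
Total weight = 25/144 + 73/432 = 37/108
P(Z=1 | obs) = 25/144 / 37/108 = 75/148
P(Z=2 | obs) = 73/432 / 37/108 = 73/148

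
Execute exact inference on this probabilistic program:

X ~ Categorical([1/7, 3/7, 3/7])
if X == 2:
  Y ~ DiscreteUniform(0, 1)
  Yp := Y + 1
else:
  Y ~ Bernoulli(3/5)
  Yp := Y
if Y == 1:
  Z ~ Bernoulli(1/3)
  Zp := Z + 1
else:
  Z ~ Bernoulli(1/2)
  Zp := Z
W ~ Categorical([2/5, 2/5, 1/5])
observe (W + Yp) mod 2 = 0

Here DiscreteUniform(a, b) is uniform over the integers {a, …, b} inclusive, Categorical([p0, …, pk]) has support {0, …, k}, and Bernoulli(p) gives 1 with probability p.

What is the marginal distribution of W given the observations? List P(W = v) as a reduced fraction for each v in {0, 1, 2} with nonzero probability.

P(W=0) = 62/171, P(W=1) = 26/57, P(W=2) = 31/171

Enumerate traces; 18 have nonzero weight after conditioning:
  (X=0, Y=0, Z=0, W=0) weight 2/175
  (X=0, Y=0, Z=0, W=2) weight 1/175
  (X=0, Y=0, Z=1, W=0) weight 2/175
  (X=0, Y=0, Z=1, W=2) weight 1/175
  (X=0, Y=1, Z=0, W=1) weight 4/175
  (X=0, Y=1, Z=1, W=1) weight 2/175
  (X=1, Y=0, Z=0, W=0) weight 6/175
  (X=1, Y=0, Z=0, W=2) weight 3/175
  … 10 more
Group by W:
  weight(W=0) = 31/175
  weight(W=1) = 39/175
  weight(W=2) = 31/350
Total weight = 31/175 + 39/175 + 31/350 = 171/350
P(W=0 | obs) = 31/175 / 171/350 = 62/171
P(W=1 | obs) = 39/175 / 171/350 = 26/57
P(W=2 | obs) = 31/350 / 171/350 = 31/171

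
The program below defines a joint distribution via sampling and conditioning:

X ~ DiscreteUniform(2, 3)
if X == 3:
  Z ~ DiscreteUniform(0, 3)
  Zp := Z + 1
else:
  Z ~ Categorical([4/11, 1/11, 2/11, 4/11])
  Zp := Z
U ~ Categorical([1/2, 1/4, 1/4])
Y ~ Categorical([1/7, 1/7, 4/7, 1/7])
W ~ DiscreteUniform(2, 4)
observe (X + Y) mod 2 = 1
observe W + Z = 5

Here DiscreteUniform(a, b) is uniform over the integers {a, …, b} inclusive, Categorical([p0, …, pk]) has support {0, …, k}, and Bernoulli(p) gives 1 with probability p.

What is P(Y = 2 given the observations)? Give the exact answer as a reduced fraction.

Enumerate traces; 36 have nonzero weight after conditioning:
  (X=2, Z=1, U=0, Y=1, W=4) weight 1/924
  (X=2, Z=1, U=0, Y=3, W=4) weight 1/924
  (X=2, Z=1, U=1, Y=1, W=4) weight 1/1848
  (X=2, Z=1, U=1, Y=3, W=4) weight 1/1848
  (X=2, Z=1, U=2, Y=1, W=4) weight 1/1848
  (X=2, Z=1, U=2, Y=3, W=4) weight 1/1848
  (X=2, Z=2, U=0, Y=1, W=3) weight 1/462
  (X=2, Z=2, U=0, Y=3, W=3) weight 1/462
  (X=3, Z=1, U=0, Y=0, W=4) weight 1/336
  (X=3, Z=1, U=0, Y=2, W=4) weight 1/84
  … 26 more
Group by Y:
  weight(Y=0) = 1/56
  weight(Y=1) = 1/66
  weight(Y=2) = 1/14
  weight(Y=3) = 1/66
Total weight = 1/56 + 1/66 + 1/14 + 1/66 = 221/1848
P(Y=0 | obs) = 1/56 / 221/1848 = 33/221
P(Y=1 | obs) = 1/66 / 221/1848 = 28/221
P(Y=2 | obs) = 1/14 / 221/1848 = 132/221
P(Y=3 | obs) = 1/66 / 221/1848 = 28/221

P(Y = 2 | obs) = 132/221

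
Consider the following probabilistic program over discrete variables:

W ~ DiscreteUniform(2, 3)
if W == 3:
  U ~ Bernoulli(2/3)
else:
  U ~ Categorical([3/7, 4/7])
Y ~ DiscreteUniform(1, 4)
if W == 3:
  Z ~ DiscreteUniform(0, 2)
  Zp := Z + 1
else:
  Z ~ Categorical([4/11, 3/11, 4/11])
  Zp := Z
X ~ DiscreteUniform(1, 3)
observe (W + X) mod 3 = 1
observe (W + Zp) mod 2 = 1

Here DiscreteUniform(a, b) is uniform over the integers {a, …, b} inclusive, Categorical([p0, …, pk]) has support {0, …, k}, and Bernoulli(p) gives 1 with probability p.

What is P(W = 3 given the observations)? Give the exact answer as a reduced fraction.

P(W = 3 | obs) = 11/20

Enumerate traces; 16 have nonzero weight after conditioning:
  (W=2, U=0, Y=1, Z=1, X=2) weight 3/616
  (W=2, U=0, Y=2, Z=1, X=2) weight 3/616
  (W=2, U=0, Y=3, Z=1, X=2) weight 3/616
  (W=2, U=0, Y=4, Z=1, X=2) weight 3/616
  (W=2, U=1, Y=1, Z=1, X=2) weight 1/154
  (W=2, U=1, Y=2, Z=1, X=2) weight 1/154
  (W=2, U=1, Y=3, Z=1, X=2) weight 1/154
  (W=2, U=1, Y=4, Z=1, X=2) weight 1/154
  (W=3, U=0, Y=1, Z=1, X=1) weight 1/216
  … 7 more
Group by W:
  weight(W=2) = 1/22
  weight(W=3) = 1/18
Total weight = 1/22 + 1/18 = 10/99
P(W=2 | obs) = 1/22 / 10/99 = 9/20
P(W=3 | obs) = 1/18 / 10/99 = 11/20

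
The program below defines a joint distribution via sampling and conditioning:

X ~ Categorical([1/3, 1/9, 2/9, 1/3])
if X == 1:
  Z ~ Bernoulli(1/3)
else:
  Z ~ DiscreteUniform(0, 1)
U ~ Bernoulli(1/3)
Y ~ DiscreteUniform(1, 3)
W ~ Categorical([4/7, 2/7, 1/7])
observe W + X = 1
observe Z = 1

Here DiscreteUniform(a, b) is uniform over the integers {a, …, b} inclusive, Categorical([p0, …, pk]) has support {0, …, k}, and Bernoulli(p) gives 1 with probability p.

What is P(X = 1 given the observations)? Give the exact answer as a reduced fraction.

P(X = 1 | obs) = 4/13

Enumerate traces; 12 have nonzero weight after conditioning:
  (X=0, Z=1, U=0, Y=1, W=1) weight 2/189
  (X=0, Z=1, U=0, Y=2, W=1) weight 2/189
  (X=0, Z=1, U=0, Y=3, W=1) weight 2/189
  (X=0, Z=1, U=1, Y=1, W=1) weight 1/189
  (X=0, Z=1, U=1, Y=2, W=1) weight 1/189
  (X=0, Z=1, U=1, Y=3, W=1) weight 1/189
  (X=1, Z=1, U=0, Y=1, W=0) weight 8/1701
  (X=1, Z=1, U=0, Y=2, W=0) weight 8/1701
  … 4 more
Group by X:
  weight(X=0) = 1/21
  weight(X=1) = 4/189
Total weight = 1/21 + 4/189 = 13/189
P(X=0 | obs) = 1/21 / 13/189 = 9/13
P(X=1 | obs) = 4/189 / 13/189 = 4/13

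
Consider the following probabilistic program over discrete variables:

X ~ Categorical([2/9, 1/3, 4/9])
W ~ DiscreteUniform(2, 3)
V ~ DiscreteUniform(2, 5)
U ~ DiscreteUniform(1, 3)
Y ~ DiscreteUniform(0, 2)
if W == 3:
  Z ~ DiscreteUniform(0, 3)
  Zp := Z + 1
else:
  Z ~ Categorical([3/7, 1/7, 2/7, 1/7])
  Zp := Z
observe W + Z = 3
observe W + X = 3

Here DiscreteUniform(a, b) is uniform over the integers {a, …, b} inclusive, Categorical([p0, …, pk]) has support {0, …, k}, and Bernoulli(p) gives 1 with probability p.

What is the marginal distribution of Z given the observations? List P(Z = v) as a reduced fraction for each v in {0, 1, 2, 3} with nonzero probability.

P(Z=0) = 7/13, P(Z=1) = 6/13

Enumerate traces; 72 have nonzero weight after conditioning:
  (X=0, W=3, V=2, U=1, Y=0, Z=0) weight 1/1296
  (X=0, W=3, V=2, U=1, Y=1, Z=0) weight 1/1296
  (X=0, W=3, V=2, U=1, Y=2, Z=0) weight 1/1296
  (X=0, W=3, V=2, U=2, Y=0, Z=0) weight 1/1296
  (X=0, W=3, V=2, U=2, Y=1, Z=0) weight 1/1296
  (X=0, W=3, V=2, U=2, Y=2, Z=0) weight 1/1296
  (X=0, W=3, V=2, U=3, Y=0, Z=0) weight 1/1296
  (X=0, W=3, V=2, U=3, Y=1, Z=0) weight 1/1296
  (X=1, W=2, V=2, U=1, Y=0, Z=1) weight 1/1512
  … 63 more
Group by Z:
  weight(Z=0) = 1/36
  weight(Z=1) = 1/42
Total weight = 1/36 + 1/42 = 13/252
P(Z=0 | obs) = 1/36 / 13/252 = 7/13
P(Z=1 | obs) = 1/42 / 13/252 = 6/13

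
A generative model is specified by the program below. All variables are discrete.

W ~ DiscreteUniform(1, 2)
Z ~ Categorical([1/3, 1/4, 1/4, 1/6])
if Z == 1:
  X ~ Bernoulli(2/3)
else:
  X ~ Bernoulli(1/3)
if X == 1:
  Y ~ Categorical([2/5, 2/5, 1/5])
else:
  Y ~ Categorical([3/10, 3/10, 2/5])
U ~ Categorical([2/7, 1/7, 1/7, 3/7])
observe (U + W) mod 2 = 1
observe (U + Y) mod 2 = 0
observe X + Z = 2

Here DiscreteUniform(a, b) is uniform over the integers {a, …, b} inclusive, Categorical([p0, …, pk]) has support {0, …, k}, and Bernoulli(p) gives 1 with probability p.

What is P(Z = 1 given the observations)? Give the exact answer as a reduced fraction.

Enumerate traces; 12 have nonzero weight after conditioning:
  (W=1, Z=1, X=1, Y=0, U=0) weight 1/105
  (W=1, Z=1, X=1, Y=0, U=2) weight 1/210
  (W=1, Z=1, X=1, Y=2, U=0) weight 1/210
  (W=1, Z=1, X=1, Y=2, U=2) weight 1/420
  (W=1, Z=2, X=0, Y=0, U=0) weight 1/140
  (W=1, Z=2, X=0, Y=0, U=2) weight 1/280
  (W=1, Z=2, X=0, Y=2, U=0) weight 1/105
  (W=1, Z=2, X=0, Y=2, U=2) weight 1/210
  … 4 more
Group by Z:
  weight(Z=1) = 17/420
  weight(Z=2) = 11/280
Total weight = 17/420 + 11/280 = 67/840
P(Z=1 | obs) = 17/420 / 67/840 = 34/67
P(Z=2 | obs) = 11/280 / 67/840 = 33/67

P(Z = 1 | obs) = 34/67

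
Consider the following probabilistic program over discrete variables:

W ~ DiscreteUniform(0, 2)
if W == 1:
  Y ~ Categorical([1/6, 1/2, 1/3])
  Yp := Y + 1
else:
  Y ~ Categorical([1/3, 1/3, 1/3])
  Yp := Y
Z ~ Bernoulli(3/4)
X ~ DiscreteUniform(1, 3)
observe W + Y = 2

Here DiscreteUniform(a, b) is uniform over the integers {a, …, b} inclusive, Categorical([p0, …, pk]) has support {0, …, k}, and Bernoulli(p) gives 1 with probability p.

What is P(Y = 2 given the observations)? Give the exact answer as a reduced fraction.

Enumerate traces; 18 have nonzero weight after conditioning:
  (W=0, Y=2, Z=0, X=1) weight 1/108
  (W=0, Y=2, Z=0, X=2) weight 1/108
  (W=0, Y=2, Z=0, X=3) weight 1/108
  (W=0, Y=2, Z=1, X=1) weight 1/36
  (W=0, Y=2, Z=1, X=2) weight 1/36
  (W=0, Y=2, Z=1, X=3) weight 1/36
  (W=1, Y=1, Z=0, X=1) weight 1/72
  (W=1, Y=1, Z=0, X=2) weight 1/72
  (W=2, Y=0, Z=0, X=1) weight 1/108
  … 9 more
Group by Y:
  weight(Y=0) = 1/9
  weight(Y=1) = 1/6
  weight(Y=2) = 1/9
Total weight = 1/9 + 1/6 + 1/9 = 7/18
P(Y=0 | obs) = 1/9 / 7/18 = 2/7
P(Y=1 | obs) = 1/6 / 7/18 = 3/7
P(Y=2 | obs) = 1/9 / 7/18 = 2/7

P(Y = 2 | obs) = 2/7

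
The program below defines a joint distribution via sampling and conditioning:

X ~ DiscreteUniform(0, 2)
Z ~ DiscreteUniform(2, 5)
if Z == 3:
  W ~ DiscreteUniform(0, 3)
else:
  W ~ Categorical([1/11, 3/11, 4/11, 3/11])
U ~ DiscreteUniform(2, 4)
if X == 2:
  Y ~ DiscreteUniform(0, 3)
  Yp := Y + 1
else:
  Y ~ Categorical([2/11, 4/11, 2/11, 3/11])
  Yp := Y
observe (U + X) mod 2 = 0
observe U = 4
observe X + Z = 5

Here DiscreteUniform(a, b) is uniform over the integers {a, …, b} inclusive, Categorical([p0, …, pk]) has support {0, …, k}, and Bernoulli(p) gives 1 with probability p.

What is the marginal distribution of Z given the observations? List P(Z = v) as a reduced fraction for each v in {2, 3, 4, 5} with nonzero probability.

Enumerate traces; 32 have nonzero weight after conditioning:
  (X=0, Z=5, W=0, U=4, Y=0) weight 1/2178
  (X=0, Z=5, W=0, U=4, Y=1) weight 1/1089
  (X=0, Z=5, W=0, U=4, Y=2) weight 1/2178
  (X=0, Z=5, W=0, U=4, Y=3) weight 1/1452
  (X=0, Z=5, W=1, U=4, Y=0) weight 1/726
  (X=0, Z=5, W=1, U=4, Y=1) weight 1/363
  (X=0, Z=5, W=1, U=4, Y=2) weight 1/726
  (X=0, Z=5, W=1, U=4, Y=3) weight 1/484
  (X=2, Z=3, W=0, U=4, Y=0) weight 1/576
  … 23 more
Group by Z:
  weight(Z=3) = 1/36
  weight(Z=5) = 1/36
Total weight = 1/36 + 1/36 = 1/18
P(Z=3 | obs) = 1/36 / 1/18 = 1/2
P(Z=5 | obs) = 1/36 / 1/18 = 1/2

P(Z=3) = 1/2, P(Z=5) = 1/2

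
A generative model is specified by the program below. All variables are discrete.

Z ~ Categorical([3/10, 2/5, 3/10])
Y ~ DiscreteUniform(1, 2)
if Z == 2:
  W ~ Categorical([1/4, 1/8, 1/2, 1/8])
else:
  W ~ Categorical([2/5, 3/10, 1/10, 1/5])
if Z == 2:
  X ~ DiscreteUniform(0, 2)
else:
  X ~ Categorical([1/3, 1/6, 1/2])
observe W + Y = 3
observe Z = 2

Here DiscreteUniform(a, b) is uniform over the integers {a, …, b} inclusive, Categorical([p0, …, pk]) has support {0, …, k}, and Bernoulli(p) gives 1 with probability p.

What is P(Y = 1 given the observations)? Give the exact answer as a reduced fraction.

Enumerate traces; 6 have nonzero weight after conditioning:
  (Z=2, Y=1, W=2, X=0) weight 1/40
  (Z=2, Y=1, W=2, X=1) weight 1/40
  (Z=2, Y=1, W=2, X=2) weight 1/40
  (Z=2, Y=2, W=1, X=0) weight 1/160
  (Z=2, Y=2, W=1, X=1) weight 1/160
  (Z=2, Y=2, W=1, X=2) weight 1/160
Group by Y:
  weight(Y=1) = 3/40
  weight(Y=2) = 3/160
Total weight = 3/40 + 3/160 = 3/32
P(Y=1 | obs) = 3/40 / 3/32 = 4/5
P(Y=2 | obs) = 3/160 / 3/32 = 1/5

P(Y = 1 | obs) = 4/5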